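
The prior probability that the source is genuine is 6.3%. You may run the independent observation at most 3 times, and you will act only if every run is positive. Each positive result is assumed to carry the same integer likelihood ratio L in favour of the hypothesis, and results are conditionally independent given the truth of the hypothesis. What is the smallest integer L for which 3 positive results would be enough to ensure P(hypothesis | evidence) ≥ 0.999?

Prior odds = 0.063/0.937 = 63/937.
Target odds = 0.999/0.001 = 999.
Need L³ ≥ 999 ÷ (63/937) = 104007/7.
24³ = 13824 < 104007/7 ≤ 15625 = 25³, so L = 25.

25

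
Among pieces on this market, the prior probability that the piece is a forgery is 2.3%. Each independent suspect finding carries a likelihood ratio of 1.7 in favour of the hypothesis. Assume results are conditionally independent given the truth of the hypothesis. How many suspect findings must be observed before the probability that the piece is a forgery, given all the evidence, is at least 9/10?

Prior odds: 0.023 ÷ 0.977 = 23/977.
Likelihood ratio per suspect finding = 1.7.
Target odds: 0.9 ÷ 0.1 = 9.
Require 1.7ⁿ ≥ 9 ÷ (23/977) = 8793/23.
1.7¹¹ ≈342.719 falls short of 8793/23 but 1.7¹² ≈582.622 reaches it, so n = 12.

12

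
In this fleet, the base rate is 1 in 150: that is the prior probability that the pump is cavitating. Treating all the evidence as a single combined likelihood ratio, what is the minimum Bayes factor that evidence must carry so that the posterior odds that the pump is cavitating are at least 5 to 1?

Prior odds = (1/150)/(149/150) = 1/149.
Target odds = 5.
Required Bayes factor = 5 ÷ (1/149) = 745.

745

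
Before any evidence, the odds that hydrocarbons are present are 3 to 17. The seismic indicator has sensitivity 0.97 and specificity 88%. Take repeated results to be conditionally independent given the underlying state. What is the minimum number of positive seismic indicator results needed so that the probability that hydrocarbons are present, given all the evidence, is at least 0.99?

4

Prior odds = 3/17.
False-positive rate = 1 − 0.88 = 0.12; likelihood ratio of a positive = 0.97/0.12 = 97/12.
Target odds: 0.99 ÷ 0.01 = 99.
Require (97/12)ⁿ ≥ 99 ÷ (3/17) = 561.
(97/12)³ = 912673/1728 falls short of 561 but (97/12)⁴ = 88529281/20736 reaches it, so n = 4.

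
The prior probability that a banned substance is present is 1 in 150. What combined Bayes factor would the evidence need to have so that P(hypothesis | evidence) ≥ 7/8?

1043

Prior odds = (1/150)/(149/150) = 1/149.
Target odds = 0.875/0.125 = 7.
Required Bayes factor = 7 ÷ (1/149) = 1043.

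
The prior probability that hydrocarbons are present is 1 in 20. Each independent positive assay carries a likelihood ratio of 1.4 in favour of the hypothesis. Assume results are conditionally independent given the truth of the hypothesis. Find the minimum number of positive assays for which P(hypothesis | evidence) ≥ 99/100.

23

Prior odds: 0.05 ÷ 0.95 = 1/19.
Likelihood ratio per positive assay = 1.4.
Target odds: 0.99 ÷ 0.01 = 99.
Need (1/19) × 1.4ⁿ ≥ 99, i.e. 1.4ⁿ ≥ 1881.
1.4²² ≈1639.9 falls short of 1881 but 1.4²³ ≈2295.86 reaches it, so n = 23.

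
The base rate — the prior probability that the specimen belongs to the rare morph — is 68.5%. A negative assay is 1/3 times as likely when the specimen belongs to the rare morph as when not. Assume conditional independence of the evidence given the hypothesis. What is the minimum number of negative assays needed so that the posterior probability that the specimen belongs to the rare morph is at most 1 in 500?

Prior odds = 0.685/0.315 = 137/63.
Likelihood ratio per negative assay = 1/3.
Target posterior odds = 0.002/0.998 = 1/499.
Require (1/3)ⁿ ≤ 1/499 ÷ (137/63) = 63/68363.
(1/3)⁶ = 1/729 is still above 63/68363 but (1/3)⁷ = 1/2187 is at or below it, so n = 7.

7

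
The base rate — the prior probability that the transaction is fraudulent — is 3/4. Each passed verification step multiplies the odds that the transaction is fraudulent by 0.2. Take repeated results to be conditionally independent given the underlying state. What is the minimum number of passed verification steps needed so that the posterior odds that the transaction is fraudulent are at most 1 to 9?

3

Prior odds: 0.75 ÷ 0.25 = 3.
Likelihood ratio per passed verification step = 0.2.
Target odds = 1/9.
Need 3 × 0.2ⁿ ≤ 1/9, i.e. 0.2ⁿ ≤ 1/27.
0.2² = 0.04 is still above 1/27 but 0.2³ = 0.008 is at or below it, so n = 3.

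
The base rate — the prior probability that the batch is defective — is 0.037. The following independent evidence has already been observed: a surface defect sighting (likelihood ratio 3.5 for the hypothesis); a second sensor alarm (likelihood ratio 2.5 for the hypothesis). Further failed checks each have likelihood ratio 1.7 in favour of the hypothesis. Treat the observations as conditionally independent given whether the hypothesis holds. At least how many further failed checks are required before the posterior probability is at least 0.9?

Prior odds = 0.037/0.963 = 37/963.
Combined Bayes factor of the evidence already in hand = 3.5 × 2.5 = 8.75.
Odds after that evidence = (37/963) × 8.75 = 1295/3852.
Target odds = 0.9/0.1 = 9.
Need 1.7ⁿ ≥ 9 ÷ (1295/3852) = 34668/1295.
1.7⁶ = 24137569/1000000 falls short of 34668/1295 but 1.7⁷ = 410338673/10000000 reaches it, so n = 7.

7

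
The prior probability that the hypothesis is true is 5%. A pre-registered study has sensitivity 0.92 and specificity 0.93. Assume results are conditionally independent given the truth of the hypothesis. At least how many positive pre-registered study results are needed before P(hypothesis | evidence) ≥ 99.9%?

Prior odds: 0.05 ÷ 0.95 = 1/19.
False-positive rate = 1 − 0.93 = 0.07; likelihood ratio of a positive = 0.92/0.07 = 92/7.
Target posterior odds = 0.999/0.001 = 999.
Require (92/7)ⁿ ≥ 999 ÷ (1/19) = 18981.
(92/7)³ = 778688/343 falls short of 18981 but (92/7)⁴ = 71639296/2401 reaches it, so n = 4.

4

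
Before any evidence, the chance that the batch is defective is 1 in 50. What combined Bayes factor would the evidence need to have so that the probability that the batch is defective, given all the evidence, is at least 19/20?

931

Prior odds = 0.02/0.98 = 1/49.
Target odds = 0.95/0.05 = 19.
Required Bayes factor = 19 ÷ (1/49) = 931.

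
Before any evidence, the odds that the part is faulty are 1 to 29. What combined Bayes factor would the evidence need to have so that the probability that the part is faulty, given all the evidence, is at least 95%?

551

Prior odds = 1/29.
Target odds = 0.95/0.05 = 19.
Required Bayes factor = 19 ÷ (1/29) = 551.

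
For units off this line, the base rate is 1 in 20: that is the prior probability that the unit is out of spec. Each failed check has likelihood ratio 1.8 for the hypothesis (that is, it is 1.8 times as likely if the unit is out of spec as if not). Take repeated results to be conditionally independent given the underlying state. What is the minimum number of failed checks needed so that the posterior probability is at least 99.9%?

17

Prior odds = 0.05/0.95 = 1/19.
Likelihood ratio per failed check = 1.8.
Target odds: 0.999 ÷ 0.001 = 999.
Require 1.8ⁿ ≥ 999 ÷ (1/19) = 18981.
1.8¹⁶ ≈12144 falls short of 18981 but 1.8¹⁷ ≈21859.1 reaches it, so n = 17.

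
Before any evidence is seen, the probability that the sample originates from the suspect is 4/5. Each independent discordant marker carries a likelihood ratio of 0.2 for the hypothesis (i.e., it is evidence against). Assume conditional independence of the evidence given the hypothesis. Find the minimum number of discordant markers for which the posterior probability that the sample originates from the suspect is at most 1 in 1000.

6

Prior odds = 0.8/0.2 = 4.
Likelihood ratio per discordant marker = 0.2.
Target odds: 0.001 ÷ 0.999 = 1/999.
Need 4 × 0.2ⁿ ≤ 1/999, i.e. 0.2ⁿ ≤ 1/3996.
0.2⁵ = 0.00032 is still above 1/3996 but 0.2⁶ = 1/15625 is at or below it, so n = 6.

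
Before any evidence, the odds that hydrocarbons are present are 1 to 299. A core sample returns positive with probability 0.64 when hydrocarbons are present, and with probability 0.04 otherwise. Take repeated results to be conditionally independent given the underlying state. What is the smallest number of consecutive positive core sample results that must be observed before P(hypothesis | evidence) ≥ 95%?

4

Prior odds = 1/299.
Likelihood ratio of a positive result = 0.64/0.04 = 16.
Target posterior odds = 0.95/0.05 = 19.
Require 16ⁿ ≥ 19 ÷ (1/299) = 5681.
16³ = 4096 falls short of 5681 but 16⁴ = 65536 reaches it, so n = 4.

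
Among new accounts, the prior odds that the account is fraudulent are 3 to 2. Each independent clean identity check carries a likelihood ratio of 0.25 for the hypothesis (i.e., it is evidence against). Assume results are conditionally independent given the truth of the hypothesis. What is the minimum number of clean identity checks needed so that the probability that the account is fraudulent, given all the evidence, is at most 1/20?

3

Prior odds = 1.5.
Likelihood ratio per clean identity check = 0.25.
Target odds: 0.05 ÷ 0.95 = 1/19.
Need 1.5 × 0.25ⁿ ≤ 1/19, i.e. 0.25ⁿ ≤ 2/57.
0.25² = 0.0625 is still above 2/57 but 0.25³ = 0.015625 is at or below it, so n = 3.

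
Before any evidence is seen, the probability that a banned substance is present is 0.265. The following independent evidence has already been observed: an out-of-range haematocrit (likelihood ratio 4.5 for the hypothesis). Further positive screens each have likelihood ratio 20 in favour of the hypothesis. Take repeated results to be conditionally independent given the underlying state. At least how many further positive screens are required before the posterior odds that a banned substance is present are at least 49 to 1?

Prior odds = 0.265/0.735 = 53/147.
Bayes factor of the evidence already in hand = 4.5.
Odds after that evidence = (53/147) × 4.5 = 159/98.
Target odds = 49.
Need 20ⁿ ≥ 49 ÷ (159/98) = 4802/159.
20¹ = 20 falls short of 4802/159 but 20² = 400 reaches it, so n = 2.

2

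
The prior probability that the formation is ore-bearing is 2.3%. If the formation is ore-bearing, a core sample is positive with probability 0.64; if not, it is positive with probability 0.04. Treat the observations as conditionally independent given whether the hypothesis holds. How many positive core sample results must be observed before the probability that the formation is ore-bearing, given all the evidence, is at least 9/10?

Prior odds = 0.023/0.977 = 23/977.
Likelihood ratio of a positive = 0.64/0.04 = 16.
Target odds: 0.9 ÷ 0.1 = 9.
Need (23/977) × 16ⁿ ≥ 9, i.e. 16ⁿ ≥ 8793/23.
16² = 256 falls short of 8793/23 but 16³ = 4096 reaches it, so n = 3.

3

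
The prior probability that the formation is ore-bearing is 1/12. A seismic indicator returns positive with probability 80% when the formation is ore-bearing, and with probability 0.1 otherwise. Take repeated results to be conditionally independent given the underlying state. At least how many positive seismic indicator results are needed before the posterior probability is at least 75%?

Prior odds: (1/12) ÷ (11/12) = 1/11.
Likelihood ratio of a positive result = 0.8/0.1 = 8.
Target posterior odds = 0.75/0.25 = 3.
Require 8ⁿ ≥ 3 ÷ (1/11) = 33.
8¹ = 8 falls short of 33 but 8² = 64 reaches it, so n = 2.

2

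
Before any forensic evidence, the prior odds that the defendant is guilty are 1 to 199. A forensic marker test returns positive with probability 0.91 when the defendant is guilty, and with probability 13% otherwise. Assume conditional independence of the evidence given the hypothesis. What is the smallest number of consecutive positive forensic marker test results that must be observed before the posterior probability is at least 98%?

5

Prior odds = 1/199.
Likelihood ratio of a positive result = 0.91/0.13 = 7.
Target posterior odds = 0.98/0.02 = 49.
Require 7ⁿ ≥ 49 ÷ (1/199) = 9751.
7⁴ = 2401 falls short of 9751 but 7⁵ = 16807 reaches it, so n = 5.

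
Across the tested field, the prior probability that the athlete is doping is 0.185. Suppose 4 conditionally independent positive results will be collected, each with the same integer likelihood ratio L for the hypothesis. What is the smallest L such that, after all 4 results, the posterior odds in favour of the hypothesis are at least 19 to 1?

4

Prior odds = 0.185/0.815 = 37/163.
Target odds = 19.
Need L⁴ ≥ 19 ÷ (37/163) = 3097/37.
3⁴ = 81 < 3097/37 ≤ 256 = 4⁴, so L = 4.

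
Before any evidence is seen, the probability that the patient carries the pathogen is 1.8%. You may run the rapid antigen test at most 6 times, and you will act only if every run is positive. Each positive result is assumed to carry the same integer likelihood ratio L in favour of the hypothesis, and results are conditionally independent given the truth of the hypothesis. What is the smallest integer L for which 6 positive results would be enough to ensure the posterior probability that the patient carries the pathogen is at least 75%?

3

Prior odds = 0.018/0.982 = 9/491.
Target odds = 0.75/0.25 = 3.
Need L⁶ ≥ 3 ÷ (9/491) = 491/3.
2⁶ = 64 < 491/3 ≤ 729 = 3⁶, so L = 3.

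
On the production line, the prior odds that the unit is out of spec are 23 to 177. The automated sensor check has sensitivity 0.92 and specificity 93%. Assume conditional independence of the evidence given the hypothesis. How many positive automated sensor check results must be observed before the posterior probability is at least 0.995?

Prior odds = 23/177.
False-positive rate = 1 − 0.93 = 0.07; likelihood ratio of a positive = 0.92/0.07 = 92/7.
Target odds: 0.995 ÷ 0.005 = 199.
Need (23/177) × (92/7)ⁿ ≥ 199, i.e. (92/7)ⁿ ≥ 35223/23.
(92/7)² = 8464/49 falls short of 35223/23 but (92/7)³ = 778688/343 reaches it, so n = 3.

3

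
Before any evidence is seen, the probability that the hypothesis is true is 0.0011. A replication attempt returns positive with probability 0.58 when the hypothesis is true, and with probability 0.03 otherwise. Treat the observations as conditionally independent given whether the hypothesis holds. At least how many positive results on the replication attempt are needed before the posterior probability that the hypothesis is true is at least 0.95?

Prior odds = 0.0011/0.9989 = 11/9989.
Likelihood ratio of a positive result = 0.58/0.03 = 58/3.
Target posterior odds = 0.95/0.05 = 19.
Need (11/9989) × (58/3)ⁿ ≥ 19, i.e. (58/3)ⁿ ≥ 189791/11.
(58/3)³ = 195112/27 falls short of 189791/11 but (58/3)⁴ = 11316496/81 reaches it, so n = 4.

4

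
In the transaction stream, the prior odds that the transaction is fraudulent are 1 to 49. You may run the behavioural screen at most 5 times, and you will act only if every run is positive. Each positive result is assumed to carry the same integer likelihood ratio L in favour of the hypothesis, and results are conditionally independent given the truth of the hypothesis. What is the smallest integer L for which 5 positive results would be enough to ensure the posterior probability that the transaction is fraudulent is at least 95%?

4

Prior odds = 1/49.
Target odds = 0.95/0.05 = 19.
Need L⁵ ≥ 19 ÷ (1/49) = 931.
3⁵ = 243 < 931 ≤ 1024 = 4⁵, so L = 4.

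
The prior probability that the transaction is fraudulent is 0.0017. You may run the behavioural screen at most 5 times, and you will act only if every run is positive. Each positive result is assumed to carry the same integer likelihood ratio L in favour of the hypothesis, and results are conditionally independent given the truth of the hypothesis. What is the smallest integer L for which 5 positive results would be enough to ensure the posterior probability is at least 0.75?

Prior odds = 0.0017/0.9983 = 17/9983.
Target odds = 0.75/0.25 = 3.
Need L⁵ ≥ 3 ÷ (17/9983) = 29949/17.
4⁵ = 1024 < 29949/17 ≤ 3125 = 5⁵, so L = 5.

5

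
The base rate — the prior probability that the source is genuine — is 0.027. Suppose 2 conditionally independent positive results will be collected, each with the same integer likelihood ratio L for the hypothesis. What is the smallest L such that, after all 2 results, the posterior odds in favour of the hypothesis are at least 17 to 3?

15

Prior odds = 0.027/0.973 = 27/973.
Target odds = 17/3.
Need L² ≥ 17/3 ÷ (27/973) = 16541/81.
14² = 196 < 16541/81 ≤ 225 = 15², so L = 15.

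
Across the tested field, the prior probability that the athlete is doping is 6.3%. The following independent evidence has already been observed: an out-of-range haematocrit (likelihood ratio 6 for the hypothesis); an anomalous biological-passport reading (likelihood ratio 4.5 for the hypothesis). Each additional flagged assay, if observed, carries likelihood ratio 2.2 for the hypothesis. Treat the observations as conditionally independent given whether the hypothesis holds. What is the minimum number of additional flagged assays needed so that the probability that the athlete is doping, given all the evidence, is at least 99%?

Prior odds = 0.063/0.937 = 63/937.
Combined Bayes factor of the evidence already in hand = 6 × 4.5 = 27.
Odds after that evidence = (63/937) × 27 = 1701/937.
Target odds = 0.99/0.01 = 99.
Need 2.2ⁿ ≥ 99 ÷ (1701/937) = 10307/189.
2.2⁵ = 51.53632 falls short of 10307/189 but 2.2⁶ = 1771561/15625 reaches it, so n = 6.

6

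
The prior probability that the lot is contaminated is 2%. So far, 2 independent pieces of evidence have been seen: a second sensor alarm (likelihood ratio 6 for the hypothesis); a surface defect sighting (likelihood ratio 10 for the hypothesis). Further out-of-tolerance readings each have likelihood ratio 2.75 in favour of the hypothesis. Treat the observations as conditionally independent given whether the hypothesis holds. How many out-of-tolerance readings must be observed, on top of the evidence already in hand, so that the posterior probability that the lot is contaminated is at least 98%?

Prior odds = 0.02/0.98 = 1/49.
Combined Bayes factor of the evidence already in hand = 6 × 10 = 60.
Odds after that evidence = (1/49) × 60 = 60/49.
Target odds = 0.98/0.02 = 49.
Need 2.75ⁿ ≥ 49 ÷ (60/49) = 2401/60.
2.75³ = 20.796875 falls short of 2401/60 but 2.75⁴ = 57.19140625 reaches it, so n = 4.

4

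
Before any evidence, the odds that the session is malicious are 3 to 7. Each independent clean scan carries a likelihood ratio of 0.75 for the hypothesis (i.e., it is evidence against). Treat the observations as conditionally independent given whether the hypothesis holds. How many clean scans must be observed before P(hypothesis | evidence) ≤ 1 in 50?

11

Prior odds = 3/7.
Likelihood ratio per clean scan = 0.75.
Target odds: 0.02 ÷ 0.98 = 1/49.
Require 0.75ⁿ ≤ 1/49 ÷ (3/7) = 1/21.
0.75¹⁰ = 59049/1048576 is still above 1/21 but 0.75¹¹ = 177147/4194304 is at or below it, so n = 11.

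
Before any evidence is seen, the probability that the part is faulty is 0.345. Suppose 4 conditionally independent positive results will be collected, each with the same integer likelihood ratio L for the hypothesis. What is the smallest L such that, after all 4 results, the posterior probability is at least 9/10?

Prior odds = 0.345/0.655 = 69/131.
Target odds = 0.9/0.1 = 9.
Need L⁴ ≥ 9 ÷ (69/131) = 393/23.
2⁴ = 16 < 393/23 ≤ 81 = 3⁴, so L = 3.

3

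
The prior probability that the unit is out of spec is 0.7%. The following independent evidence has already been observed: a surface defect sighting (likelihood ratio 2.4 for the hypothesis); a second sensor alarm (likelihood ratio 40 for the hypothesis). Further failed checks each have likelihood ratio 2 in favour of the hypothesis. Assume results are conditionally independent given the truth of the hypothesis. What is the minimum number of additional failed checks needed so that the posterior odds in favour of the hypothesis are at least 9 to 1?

Prior odds = 0.007/0.993 = 7/993.
Combined Bayes factor of the evidence already in hand = 2.4 × 40 = 96.
Odds after that evidence = (7/993) × 96 = 224/331.
Target odds = 9.
Need 2ⁿ ≥ 9 ÷ (224/331) = 2979/224.
2³ = 8 falls short of 2979/224 but 2⁴ = 16 reaches it, so n = 4.

4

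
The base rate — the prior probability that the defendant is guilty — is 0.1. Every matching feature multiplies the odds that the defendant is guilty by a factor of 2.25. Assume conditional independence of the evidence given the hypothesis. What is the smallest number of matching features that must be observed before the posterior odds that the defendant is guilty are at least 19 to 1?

7

Prior odds: 0.1 ÷ 0.9 = 1/9.
Likelihood ratio per matching feature = 2.25.
Target odds = 19.
Need (1/9) × 2.25ⁿ ≥ 19, i.e. 2.25ⁿ ≥ 171.
2.25⁶ = 531441/4096 falls short of 171 but 2.25⁷ = 4782969/16384 reaches it, so n = 7.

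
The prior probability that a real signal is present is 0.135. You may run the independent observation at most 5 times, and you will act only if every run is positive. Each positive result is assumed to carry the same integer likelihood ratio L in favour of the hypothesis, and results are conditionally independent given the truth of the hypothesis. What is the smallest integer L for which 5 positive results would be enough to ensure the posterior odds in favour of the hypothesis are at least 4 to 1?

2

Prior odds = 0.135/0.865 = 27/173.
Target odds = 4.
Need L⁵ ≥ 4 ÷ (27/173) = 692/27.
1⁵ = 1 < 692/27 ≤ 32 = 2⁵, so L = 2.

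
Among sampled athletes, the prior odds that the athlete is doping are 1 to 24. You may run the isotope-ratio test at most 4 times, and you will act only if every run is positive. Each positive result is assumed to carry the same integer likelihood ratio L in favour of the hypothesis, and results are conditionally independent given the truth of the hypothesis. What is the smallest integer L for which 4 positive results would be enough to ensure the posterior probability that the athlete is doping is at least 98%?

6

Prior odds = 1/24.
Target odds = 0.98/0.02 = 49.
Need L⁴ ≥ 49 ÷ (1/24) = 1176.
5⁴ = 625 < 1176 ≤ 1296 = 6⁴, so L = 6.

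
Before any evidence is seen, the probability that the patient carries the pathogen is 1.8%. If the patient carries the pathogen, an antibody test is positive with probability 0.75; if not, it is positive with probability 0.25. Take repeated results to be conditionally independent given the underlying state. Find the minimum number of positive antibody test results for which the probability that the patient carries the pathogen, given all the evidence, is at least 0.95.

7

Prior odds = 0.018/0.982 = 9/491.
Likelihood ratio of a positive = 0.75/0.25 = 3.
Target posterior odds = 0.95/0.05 = 19.
Require 3ⁿ ≥ 19 ÷ (9/491) = 9329/9.
3⁶ = 729 falls short of 9329/9 but 3⁷ = 2187 reaches it, so n = 7.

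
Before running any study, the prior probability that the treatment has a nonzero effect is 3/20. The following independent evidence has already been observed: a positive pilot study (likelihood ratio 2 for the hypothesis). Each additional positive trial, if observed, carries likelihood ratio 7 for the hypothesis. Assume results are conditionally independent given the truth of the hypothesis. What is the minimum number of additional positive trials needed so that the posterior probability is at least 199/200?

4

Prior odds = 0.15/0.85 = 3/17.
Bayes factor of the evidence already in hand = 2.
Odds after that evidence = (3/17) × 2 = 6/17.
Target odds = 0.995/0.005 = 199.
Need 7ⁿ ≥ 199 ÷ (6/17) = 3383/6.
7³ = 343 falls short of 3383/6 but 7⁴ = 2401 reaches it, so n = 4.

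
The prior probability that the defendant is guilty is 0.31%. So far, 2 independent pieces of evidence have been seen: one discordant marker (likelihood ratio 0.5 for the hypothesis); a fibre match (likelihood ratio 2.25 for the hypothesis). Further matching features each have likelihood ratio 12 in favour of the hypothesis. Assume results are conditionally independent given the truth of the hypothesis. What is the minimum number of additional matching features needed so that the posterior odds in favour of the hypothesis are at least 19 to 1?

4

Prior odds = 0.0031/0.9969 = 31/9969.
Combined Bayes factor of the evidence already in hand = 0.5 × 2.25 = 1.125.
Odds after that evidence = (31/9969) × 1.125 = 93/26584.
Target odds = 19.
Need 12ⁿ ≥ 19 ÷ (93/26584) = 505096/93.
12³ = 1728 falls short of 505096/93 but 12⁴ = 20736 reaches it, so n = 4.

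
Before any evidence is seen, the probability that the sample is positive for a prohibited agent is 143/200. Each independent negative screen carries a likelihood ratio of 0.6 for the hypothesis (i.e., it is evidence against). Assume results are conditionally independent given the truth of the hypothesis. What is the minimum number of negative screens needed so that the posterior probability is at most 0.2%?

14

Prior odds: 0.715 ÷ 0.285 = 143/57.
Likelihood ratio per negative screen = 0.6.
Target odds: 0.002 ÷ 0.998 = 1/499.
Require 0.6ⁿ ≤ 1/499 ÷ (143/57) = 57/71357.
0.6¹³ ≈0.00130607 is still above 57/71357 but 0.6¹⁴ ≈0.000783642 is at or below it, so n = 14.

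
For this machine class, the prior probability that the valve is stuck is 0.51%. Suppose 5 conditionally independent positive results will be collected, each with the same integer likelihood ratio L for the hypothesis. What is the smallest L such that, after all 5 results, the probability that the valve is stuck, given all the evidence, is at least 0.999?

Prior odds = 0.0051/0.9949 = 51/9949.
Target odds = 0.999/0.001 = 999.
Need L⁵ ≥ 999 ÷ (51/9949) = 3313017/17.
11⁵ = 161051 < 3313017/17 ≤ 248832 = 12⁵, so L = 12.

12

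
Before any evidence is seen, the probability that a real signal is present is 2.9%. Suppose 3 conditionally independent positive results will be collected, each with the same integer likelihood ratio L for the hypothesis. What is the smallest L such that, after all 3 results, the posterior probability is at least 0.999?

Prior odds = 0.029/0.971 = 29/971.
Target odds = 0.999/0.001 = 999.
Need L³ ≥ 999 ÷ (29/971) = 970029/29.
32³ = 32768 < 970029/29 ≤ 35937 = 33³, so L = 33.

33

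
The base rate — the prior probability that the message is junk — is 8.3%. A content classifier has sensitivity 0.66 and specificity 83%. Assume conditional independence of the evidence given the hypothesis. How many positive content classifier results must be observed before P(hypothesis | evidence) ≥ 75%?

3

Prior odds = 0.083/0.917 = 83/917.
False-positive rate = 1 − 0.83 = 0.17; likelihood ratio of a positive = 0.66/0.17 = 66/17.
Target posterior odds = 0.75/0.25 = 3.
Need (83/917) × (66/17)ⁿ ≥ 3, i.e. (66/17)ⁿ ≥ 2751/83.
(66/17)² = 4356/289 falls short of 2751/83 but (66/17)³ = 287496/4913 reaches it, so n = 3.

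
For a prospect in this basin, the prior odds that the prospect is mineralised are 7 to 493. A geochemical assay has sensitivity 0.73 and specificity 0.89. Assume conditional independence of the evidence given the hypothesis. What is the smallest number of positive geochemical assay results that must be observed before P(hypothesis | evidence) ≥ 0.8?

3

Prior odds = 7/493.
False-positive rate = 1 − 0.89 = 0.11; likelihood ratio of a positive = 0.73/0.11 = 73/11.
Target posterior odds = 0.8/0.2 = 4.
Require (73/11)ⁿ ≥ 4 ÷ (7/493) = 1972/7.
(73/11)² = 5329/121 falls short of 1972/7 but (73/11)³ = 389017/1331 reaches it, so n = 3.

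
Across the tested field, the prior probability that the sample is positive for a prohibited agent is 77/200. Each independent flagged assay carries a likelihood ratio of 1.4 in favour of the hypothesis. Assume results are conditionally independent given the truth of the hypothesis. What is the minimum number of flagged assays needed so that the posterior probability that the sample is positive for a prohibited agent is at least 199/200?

18

Prior odds: 0.385 ÷ 0.615 = 77/123.
Likelihood ratio per flagged assay = 1.4.
Target odds: 0.995 ÷ 0.005 = 199.
Require 1.4ⁿ ≥ 199 ÷ (77/123) = 24477/77.
1.4¹⁷ ≈304.913 falls short of 24477/77 but 1.4¹⁸ ≈426.879 reaches it, so n = 18.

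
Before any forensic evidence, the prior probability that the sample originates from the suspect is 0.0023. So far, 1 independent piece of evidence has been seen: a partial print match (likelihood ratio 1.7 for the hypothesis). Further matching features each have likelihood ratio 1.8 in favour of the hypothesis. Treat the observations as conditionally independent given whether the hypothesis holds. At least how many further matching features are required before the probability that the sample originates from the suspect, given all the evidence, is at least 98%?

17

Prior odds = 0.0023/0.9977 = 23/9977.
Bayes factor of the evidence already in hand = 1.7.
Odds after that evidence = (23/9977) × 1.7 = 391/99770.
Target odds = 0.98/0.02 = 49.
Need 1.8ⁿ ≥ 49 ÷ (391/99770) = 4888730/391.
1.8¹⁶ ≈12144 falls short of 4888730/391 but 1.8¹⁷ ≈21859.1 reaches it, so n = 17.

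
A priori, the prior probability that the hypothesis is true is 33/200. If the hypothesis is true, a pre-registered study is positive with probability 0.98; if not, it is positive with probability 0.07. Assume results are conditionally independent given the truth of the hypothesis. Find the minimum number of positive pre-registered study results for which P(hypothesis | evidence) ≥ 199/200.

Prior odds = 0.165/0.835 = 33/167.
Likelihood ratio of a positive = 0.98/0.07 = 14.
Target odds: 0.995 ÷ 0.005 = 199.
Need (33/167) × 14ⁿ ≥ 199, i.e. 14ⁿ ≥ 33233/33.
14² = 196 falls short of 33233/33 but 14³ = 2744 reaches it, so n = 3.

3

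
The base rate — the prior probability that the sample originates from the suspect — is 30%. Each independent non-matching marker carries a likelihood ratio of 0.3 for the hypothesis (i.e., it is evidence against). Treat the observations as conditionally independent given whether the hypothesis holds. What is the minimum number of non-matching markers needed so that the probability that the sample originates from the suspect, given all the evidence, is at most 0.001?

Prior odds = 0.3/0.7 = 3/7.
Likelihood ratio per non-matching marker = 0.3.
Target posterior odds = 0.001/0.999 = 1/999.
Require 0.3ⁿ ≤ 1/999 ÷ (3/7) = 7/2997.
0.3⁵ = 243/100000 is still above 7/2997 but 0.3⁶ = 729/1000000 is at or below it, so n = 6.

6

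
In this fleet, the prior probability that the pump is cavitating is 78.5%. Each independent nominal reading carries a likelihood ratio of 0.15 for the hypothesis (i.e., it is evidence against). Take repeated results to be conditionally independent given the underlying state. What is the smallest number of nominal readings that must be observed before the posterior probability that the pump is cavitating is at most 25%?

2

Prior odds: 0.785 ÷ 0.215 = 157/43.
Likelihood ratio per nominal reading = 0.15.
Target posterior odds = 0.25/0.75 = 1/3.
Require 0.15ⁿ ≤ 1/3 ÷ (157/43) = 43/471.
0.15¹ = 0.15 is still above 43/471 but 0.15² = 0.0225 is at or below it, so n = 2.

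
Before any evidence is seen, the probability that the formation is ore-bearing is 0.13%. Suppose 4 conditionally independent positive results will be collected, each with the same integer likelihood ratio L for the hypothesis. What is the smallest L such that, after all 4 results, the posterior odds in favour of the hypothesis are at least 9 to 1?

Prior odds = 0.0013/0.9987 = 13/9987.
Target odds = 9.
Need L⁴ ≥ 9 ÷ (13/9987) = 89883/13.
9⁴ = 6561 < 89883/13 ≤ 10000 = 10⁴, so L = 10.

10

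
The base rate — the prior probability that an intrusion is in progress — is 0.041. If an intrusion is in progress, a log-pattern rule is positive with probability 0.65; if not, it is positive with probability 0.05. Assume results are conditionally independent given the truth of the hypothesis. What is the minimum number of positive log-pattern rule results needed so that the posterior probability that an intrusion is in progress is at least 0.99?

4

Prior odds = 0.041/0.959 = 41/959.
Likelihood ratio of a positive = 0.65/0.05 = 13.
Target odds: 0.99 ÷ 0.01 = 99.
Require 13ⁿ ≥ 99 ÷ (41/959) = 94941/41.
13³ = 2197 falls short of 94941/41 but 13⁴ = 28561 reaches it, so n = 4.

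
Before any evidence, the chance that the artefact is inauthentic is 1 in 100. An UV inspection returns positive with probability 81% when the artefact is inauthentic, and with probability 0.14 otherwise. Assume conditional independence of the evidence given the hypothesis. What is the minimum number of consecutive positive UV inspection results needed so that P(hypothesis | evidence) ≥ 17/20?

Prior odds = 0.01/0.99 = 1/99.
Likelihood ratio of a positive result = 0.81/0.14 = 81/14.
Target posterior odds = 0.85/0.15 = 17/3.
Require (81/14)ⁿ ≥ 17/3 ÷ (1/99) = 561.
(81/14)³ = 531441/2744 falls short of 561 but (81/14)⁴ = 43046721/38416 reaches it, so n = 4.

4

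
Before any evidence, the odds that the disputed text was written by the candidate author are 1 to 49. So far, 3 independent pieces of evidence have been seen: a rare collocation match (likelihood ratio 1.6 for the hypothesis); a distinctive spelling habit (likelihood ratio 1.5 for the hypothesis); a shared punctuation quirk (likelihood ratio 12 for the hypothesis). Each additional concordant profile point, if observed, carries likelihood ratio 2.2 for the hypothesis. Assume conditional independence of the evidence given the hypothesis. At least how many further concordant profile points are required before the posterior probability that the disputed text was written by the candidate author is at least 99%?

7

Prior odds = 1/49.
Combined Bayes factor of the evidence already in hand = 1.6 × 1.5 × 12 = 28.8.
Odds after that evidence = (1/49) × 28.8 = 144/245.
Target odds = 0.99/0.01 = 99.
Need 2.2ⁿ ≥ 99 ÷ (144/245) = 168.4375.
2.2⁶ = 1771561/15625 falls short of 168.4375 but 2.2⁷ = 19487171/78125 reaches it, so n = 7.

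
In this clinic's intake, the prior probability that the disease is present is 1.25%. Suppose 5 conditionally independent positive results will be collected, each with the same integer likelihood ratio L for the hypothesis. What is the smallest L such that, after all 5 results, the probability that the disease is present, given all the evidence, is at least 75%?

3

Prior odds = 0.0125/0.9875 = 1/79.
Target odds = 0.75/0.25 = 3.
Need L⁵ ≥ 3 ÷ (1/79) = 237.
2⁵ = 32 < 237 ≤ 243 = 3⁵, so L = 3.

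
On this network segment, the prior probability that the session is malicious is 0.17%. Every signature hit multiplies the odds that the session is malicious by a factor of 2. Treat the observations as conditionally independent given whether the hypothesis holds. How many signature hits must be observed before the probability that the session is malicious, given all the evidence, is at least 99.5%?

Prior odds = 0.0017/0.9983 = 17/9983.
Likelihood ratio per signature hit = 2.
Target odds: 0.995 ÷ 0.005 = 199.
Need (17/9983) × 2ⁿ ≥ 199, i.e. 2ⁿ ≥ 1986617/17.
2¹⁶ = 65536 falls short of 1986617/17 but 2¹⁷ = 131072 reaches it, so n = 17.

17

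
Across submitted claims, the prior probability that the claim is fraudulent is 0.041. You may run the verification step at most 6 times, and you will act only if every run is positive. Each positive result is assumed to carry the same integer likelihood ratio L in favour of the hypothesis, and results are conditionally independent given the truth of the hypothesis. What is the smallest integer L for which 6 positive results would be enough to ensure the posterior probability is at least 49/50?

Prior odds = 0.041/0.959 = 41/959.
Target odds = 0.98/0.02 = 49.
Need L⁶ ≥ 49 ÷ (41/959) = 46991/41.
3⁶ = 729 < 46991/41 ≤ 4096 = 4⁶, so L = 4.

4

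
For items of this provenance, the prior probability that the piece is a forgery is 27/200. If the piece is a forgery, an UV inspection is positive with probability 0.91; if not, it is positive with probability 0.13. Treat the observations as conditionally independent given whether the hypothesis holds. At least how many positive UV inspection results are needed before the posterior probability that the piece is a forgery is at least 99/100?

4

Prior odds: 0.135 ÷ 0.865 = 27/173.
Likelihood ratio of a positive = 0.91/0.13 = 7.
Target posterior odds = 0.99/0.01 = 99.
Need (27/173) × 7ⁿ ≥ 99, i.e. 7ⁿ ≥ 1903/3.
7³ = 343 falls short of 1903/3 but 7⁴ = 2401 reaches it, so n = 4.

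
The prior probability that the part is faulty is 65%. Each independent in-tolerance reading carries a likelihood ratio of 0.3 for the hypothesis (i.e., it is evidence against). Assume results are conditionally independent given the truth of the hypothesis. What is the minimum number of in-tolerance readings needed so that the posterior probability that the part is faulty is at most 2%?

4

Prior odds: 0.65 ÷ 0.35 = 13/7.
Likelihood ratio per in-tolerance reading = 0.3.
Target odds: 0.02 ÷ 0.98 = 1/49.
Need (13/7) × 0.3ⁿ ≤ 1/49, i.e. 0.3ⁿ ≤ 1/91.
0.3³ = 0.027 is still above 1/91 but 0.3⁴ = 0.0081 is at or below it, so n = 4.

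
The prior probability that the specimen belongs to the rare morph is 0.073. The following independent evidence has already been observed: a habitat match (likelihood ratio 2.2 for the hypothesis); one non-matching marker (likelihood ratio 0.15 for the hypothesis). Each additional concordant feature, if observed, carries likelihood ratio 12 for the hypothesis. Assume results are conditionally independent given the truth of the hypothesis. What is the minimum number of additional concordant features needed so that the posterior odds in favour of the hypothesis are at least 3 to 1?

Prior odds = 0.073/0.927 = 73/927.
Combined Bayes factor of the evidence already in hand = 2.2 × 0.15 = 0.33.
Odds after that evidence = (73/927) × 0.33 = 803/30900.
Target odds = 3.
Need 12ⁿ ≥ 3 ÷ (803/30900) = 92700/803.
12¹ = 12 falls short of 92700/803 but 12² = 144 reaches it, so n = 2.

2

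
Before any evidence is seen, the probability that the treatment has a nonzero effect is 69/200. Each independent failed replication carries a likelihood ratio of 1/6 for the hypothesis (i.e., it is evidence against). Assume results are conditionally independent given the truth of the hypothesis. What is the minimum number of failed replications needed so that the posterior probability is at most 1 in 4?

Prior odds = 0.345/0.655 = 69/131.
Likelihood ratio per failed replication = 1/6.
Target posterior odds = 0.25/0.75 = 1/3.
Require (1/6)ⁿ ≤ 1/3 ÷ (69/131) = 131/207.
(1/6)¹ = 1/6, which is already at or below the required 131/207; so n = 1.

1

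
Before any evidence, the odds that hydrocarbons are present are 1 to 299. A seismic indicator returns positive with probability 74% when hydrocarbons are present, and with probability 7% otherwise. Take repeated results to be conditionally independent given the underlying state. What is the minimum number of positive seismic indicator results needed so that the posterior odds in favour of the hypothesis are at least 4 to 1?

Prior odds = 1/299.
Likelihood ratio of a positive result = 0.74/0.07 = 74/7.
Target odds = 4.
Require (74/7)ⁿ ≥ 4 ÷ (1/299) = 1196.
(74/7)³ = 405224/343 falls short of 1196 but (74/7)⁴ = 29986576/2401 reaches it, so n = 4.

4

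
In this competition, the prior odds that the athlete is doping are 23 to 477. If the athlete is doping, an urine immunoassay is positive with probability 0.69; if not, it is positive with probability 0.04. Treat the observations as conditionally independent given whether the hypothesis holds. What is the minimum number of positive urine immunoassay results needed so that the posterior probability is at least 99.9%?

Prior odds = 23/477.
Likelihood ratio of a positive = 0.69/0.04 = 17.25.
Target posterior odds = 0.999/0.001 = 999.
Require 17.25ⁿ ≥ 999 ÷ (23/477) = 476523/23.
17.25³ = 5132.953125 falls short of 476523/23 but 17.25⁴ = 22667121/256 reaches it, so n = 4.

4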